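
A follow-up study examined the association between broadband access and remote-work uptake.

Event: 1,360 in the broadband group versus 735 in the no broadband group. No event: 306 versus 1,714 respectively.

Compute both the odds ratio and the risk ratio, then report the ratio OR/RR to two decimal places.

From the description: a = 1360, b = 306, c = 735, d = 1714.
OR = (1360·1714)/(306·735) = 2331040/224910 = 10.36432
Risk in exposed = 1360/1666 = 0.81633; risk in unexposed = 735/2449 = 0.30012; RR = 2.71998
OR/RR = 10.36432 / 2.71998 = 3.81044
The outcome is not rare, so the OR lies further from 1 than the RR.

3.81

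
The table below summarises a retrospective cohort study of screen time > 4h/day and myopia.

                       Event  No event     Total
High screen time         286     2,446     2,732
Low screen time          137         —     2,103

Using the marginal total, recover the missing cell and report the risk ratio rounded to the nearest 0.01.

1.61

The missing cell is in the unexposed row: 2103 − 137 = 1966.
So a = 286, b = 2446, c = 137, d = 1966.
RR = [a/(a+b)] / [c/(c+d)] = (286/2732) / (137/2103) = 0.10469/0.06515 = 1.60696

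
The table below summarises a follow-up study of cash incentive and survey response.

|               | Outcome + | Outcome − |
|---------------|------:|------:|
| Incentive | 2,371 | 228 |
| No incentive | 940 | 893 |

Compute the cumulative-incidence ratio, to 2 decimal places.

Cells: a = 2371, b = 228, c = 940, d = 893.
Risk in exposed = 2371/2599 = 0.91227; risk in unexposed = 940/1833 = 0.51282.
RR = 0.91227 / 0.51282 = 1.77893
The risk among the exposed is 1.78 times that among the unexposed.

1.78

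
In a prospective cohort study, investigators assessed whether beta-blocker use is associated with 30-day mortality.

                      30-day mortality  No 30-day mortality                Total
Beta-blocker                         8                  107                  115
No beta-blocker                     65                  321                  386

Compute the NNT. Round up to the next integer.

11

Risk in treated group = 8/115 = 0.06957; risk in control = 65/386 = 0.16839.
Absolute risk reduction = 0.16839 − 0.06957 = 0.09883
NNT = 1 / ARR = 1 / 0.09883 = 10.119 → round up → 11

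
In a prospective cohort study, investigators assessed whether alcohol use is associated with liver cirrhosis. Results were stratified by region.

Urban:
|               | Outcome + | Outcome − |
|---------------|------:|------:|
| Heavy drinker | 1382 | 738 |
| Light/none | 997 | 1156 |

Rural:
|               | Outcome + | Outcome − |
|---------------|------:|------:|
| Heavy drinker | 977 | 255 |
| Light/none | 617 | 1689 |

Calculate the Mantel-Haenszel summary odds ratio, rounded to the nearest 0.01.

OR_MH = Σ(aᵢdᵢ/nᵢ) / Σ(bᵢcᵢ/nᵢ), where nᵢ is the stratum total.
Stratum 1 (Urban): n = 4273; a·d/n = 1382·1156/4273 = 373.8806; b·c/n = 738·997/4273 = 172.1942
Stratum 2 (Rural): n = 3538; a·d/n = 977·1689/3538 = 466.4084; b·c/n = 255·617/3538 = 44.4700
OR_MH = (373.8806 + 466.4084) / (172.1942 + 44.4700) = 840.2891 / 216.6643 = 3.87830

3.88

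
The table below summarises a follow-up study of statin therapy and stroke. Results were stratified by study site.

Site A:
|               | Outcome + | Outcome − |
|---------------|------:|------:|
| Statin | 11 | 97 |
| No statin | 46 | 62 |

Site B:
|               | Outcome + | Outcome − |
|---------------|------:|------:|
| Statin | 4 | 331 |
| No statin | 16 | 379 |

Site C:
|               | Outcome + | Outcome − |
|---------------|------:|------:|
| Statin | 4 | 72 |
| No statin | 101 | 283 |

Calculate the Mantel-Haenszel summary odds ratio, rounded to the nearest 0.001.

OR_MH = Σ(aᵢdᵢ/nᵢ) / Σ(bᵢcᵢ/nᵢ), where nᵢ is the stratum total.
Stratum 1 (Site A): n = 216; a·d/n = 11·62/216 = 3.1574; b·c/n = 97·46/216 = 20.6574
Stratum 2 (Site B): n = 730; a·d/n = 4·379/730 = 2.0767; b·c/n = 331·16/730 = 7.2548
Stratum 3 (Site C): n = 460; a·d/n = 4·283/460 = 2.4609; b·c/n = 72·101/460 = 15.8087
OR_MH = (3.1574 + 2.0767 + 2.4609) / (20.6574 + 7.2548 + 15.8087) = 7.6950 / 43.7209 = 0.17600

0.176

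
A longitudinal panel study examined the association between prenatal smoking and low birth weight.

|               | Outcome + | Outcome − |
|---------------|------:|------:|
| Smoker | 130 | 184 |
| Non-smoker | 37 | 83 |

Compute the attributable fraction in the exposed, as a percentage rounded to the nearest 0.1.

25.5

Cells: a = 130, b = 184, c = 37, d = 83.
Risk in exposed = 130/314 = 0.41401; risk in unexposed = 37/120 = 0.30833.
RR = 0.41401/0.30833 = 1.34274
AR% = (RR − 1)/RR × 100 = (1.34274 − 1)/1.34274 × 100 = 25.5256%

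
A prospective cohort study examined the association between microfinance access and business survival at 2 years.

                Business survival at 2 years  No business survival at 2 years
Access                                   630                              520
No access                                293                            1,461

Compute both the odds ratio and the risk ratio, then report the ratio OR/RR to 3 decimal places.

Cells: a = 630, b = 520, c = 293, d = 1461.
OR = (630·1461)/(520·293) = 920430/152360 = 6.04115
Risk in exposed = 630/1150 = 0.54783; risk in unexposed = 293/1754 = 0.16705; RR = 3.27948
OR/RR = 6.04115 / 3.27948 = 1.84211
The outcome is not rare, so the OR lies further from 1 than the RR.

1.842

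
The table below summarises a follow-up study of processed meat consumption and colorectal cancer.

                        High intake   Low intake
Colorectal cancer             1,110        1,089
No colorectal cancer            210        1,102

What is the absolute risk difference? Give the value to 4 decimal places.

0.3439

Reading the table with exposure as columns: a = 1110 (High intake, case), b = 210 (High intake, non-case), c = 1089 (Low intake, case), d = 1102.
Risk in exposed = 1110/1320 = 0.840909; risk in unexposed = 1089/2191 = 0.497033.
Risk difference = 0.840909 − 0.497033 = 0.343876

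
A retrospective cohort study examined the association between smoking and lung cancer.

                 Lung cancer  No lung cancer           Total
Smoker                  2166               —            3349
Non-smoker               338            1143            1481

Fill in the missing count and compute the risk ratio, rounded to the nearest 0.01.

The missing cell is in the exposed row: 3349 − 2166 = 1183.
So a = 2166, b = 1183, c = 338, d = 1143.
RR = [a/(a+b)] / [c/(c+d)] = (2166/3349) / (338/1481) = 0.64676/0.22822 = 2.83388

2.83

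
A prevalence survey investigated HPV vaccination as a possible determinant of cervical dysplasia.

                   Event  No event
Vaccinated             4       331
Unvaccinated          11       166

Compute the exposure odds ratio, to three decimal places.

0.182

Cells: a = 4, b = 331, c = 11, d = 166.
OR = (a·d)/(b·c) = (4 × 166) / (331 × 11) = 664 / 3641 = 0.18237
Exposure is associated with lower odds of cervical dysplasia (OR = 0.18 < 1).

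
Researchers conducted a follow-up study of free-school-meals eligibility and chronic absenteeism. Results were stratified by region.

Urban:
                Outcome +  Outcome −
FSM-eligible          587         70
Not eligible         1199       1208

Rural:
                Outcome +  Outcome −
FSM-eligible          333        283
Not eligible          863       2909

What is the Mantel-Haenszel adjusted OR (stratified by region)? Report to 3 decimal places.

5.445

OR_MH = Σ(aᵢdᵢ/nᵢ) / Σ(bᵢcᵢ/nᵢ), where nᵢ is the stratum total.
Stratum 1 (Urban): n = 3064; a·d/n = 587·1208/3064 = 231.4282; b·c/n = 70·1199/3064 = 27.3923
Stratum 2 (Rural): n = 4388; a·d/n = 333·2909/4388 = 220.7605; b·c/n = 283·863/4388 = 55.6584
OR_MH = (231.4282 + 220.7605) / (27.3923 + 55.6584) = 452.1887 / 83.0507 = 5.44473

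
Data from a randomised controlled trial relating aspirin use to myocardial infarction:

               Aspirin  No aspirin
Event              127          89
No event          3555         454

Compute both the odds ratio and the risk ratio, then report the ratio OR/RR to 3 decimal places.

Reading the table with exposure as columns: a = 127 (Aspirin, case), b = 3555 (Aspirin, non-case), c = 89 (No aspirin, case), d = 454.
OR = (127·454)/(3555·89) = 57658/316395 = 0.18223
Risk in exposed = 127/3682 = 0.03449; risk in unexposed = 89/543 = 0.16390; RR = 0.21044
OR/RR = 0.18223 / 0.21044 = 0.86596
The outcome is not rare, so the OR lies further from 1 than the RR.

0.866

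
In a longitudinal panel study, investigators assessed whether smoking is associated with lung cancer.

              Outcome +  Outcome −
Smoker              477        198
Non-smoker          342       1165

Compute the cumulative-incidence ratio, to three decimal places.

3.114

Cells: a = 477, b = 198, c = 342, d = 1165.
Risk in exposed = 477/675 = 0.70667; risk in unexposed = 342/1507 = 0.22694.
RR = 0.70667 / 0.22694 = 3.11388
The risk among the exposed is 3.11 times that among the unexposed.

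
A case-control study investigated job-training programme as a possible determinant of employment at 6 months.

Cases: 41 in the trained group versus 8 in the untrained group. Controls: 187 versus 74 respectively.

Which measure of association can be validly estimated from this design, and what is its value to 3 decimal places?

From the description: a = 41, b = 187, c = 8, d = 74.
This is a case-control study: participants were sampled on outcome status, so risks in the source population cannot be estimated directly — relative risk is not valid here. The odds ratio is the appropriate measure.
OR = (a·d)/(b·c) = (41 × 74) / (187 × 8) = 3034 / 1496 = 2.02807

2.028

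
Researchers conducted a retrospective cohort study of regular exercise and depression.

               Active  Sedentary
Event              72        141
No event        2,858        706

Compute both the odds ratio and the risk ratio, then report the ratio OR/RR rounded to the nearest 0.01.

0.85

Reading the table with exposure as columns: a = 72 (Active, case), b = 2858 (Active, non-case), c = 141 (Sedentary, case), d = 706.
OR = (72·706)/(2858·141) = 50832/402978 = 0.12614
Risk in exposed = 72/2930 = 0.02457; risk in unexposed = 141/847 = 0.16647; RR = 0.14761
OR/RR = 0.12614 / 0.14761 = 0.85453
The outcome is not rare, so the OR lies further from 1 than the RR.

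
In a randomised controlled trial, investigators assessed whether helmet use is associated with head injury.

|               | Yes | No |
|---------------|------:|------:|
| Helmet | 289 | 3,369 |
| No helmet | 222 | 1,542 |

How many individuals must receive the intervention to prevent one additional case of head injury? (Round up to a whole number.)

Risk in treated group = 289/3658 = 0.07900; risk in control = 222/1764 = 0.12585.
Absolute risk reduction = 0.12585 − 0.07900 = 0.04685
NNT = 1 / ARR = 1 / 0.04685 = 21.347 → round up → 22

22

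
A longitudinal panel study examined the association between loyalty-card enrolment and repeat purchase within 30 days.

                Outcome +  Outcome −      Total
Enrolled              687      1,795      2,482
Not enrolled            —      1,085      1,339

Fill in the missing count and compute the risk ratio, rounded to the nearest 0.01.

The missing cell is in the unexposed row: 1339 − 1085 = 254.
So a = 687, b = 1795, c = 254, d = 1085.
RR = [a/(a+b)] / [c/(c+d)] = (687/2482) / (254/1339) = 0.27679/0.18969 = 1.45916

1.46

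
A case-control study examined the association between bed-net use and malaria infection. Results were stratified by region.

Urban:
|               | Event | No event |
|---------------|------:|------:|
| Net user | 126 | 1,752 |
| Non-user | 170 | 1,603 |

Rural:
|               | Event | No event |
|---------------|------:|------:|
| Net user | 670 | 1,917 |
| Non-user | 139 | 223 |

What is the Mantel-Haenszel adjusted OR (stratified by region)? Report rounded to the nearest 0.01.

0.62

OR_MH = Σ(aᵢdᵢ/nᵢ) / Σ(bᵢcᵢ/nᵢ), where nᵢ is the stratum total.
Stratum 1 (Urban): n = 3651; a·d/n = 126·1603/3651 = 55.3213; b·c/n = 1752·170/3651 = 81.5776
Stratum 2 (Rural): n = 2949; a·d/n = 670·223/2949 = 50.6646; b·c/n = 1917·139/2949 = 90.3571
OR_MH = (55.3213 + 50.6646) / (81.5776 + 90.3571) = 105.9859 / 171.9347 = 0.61643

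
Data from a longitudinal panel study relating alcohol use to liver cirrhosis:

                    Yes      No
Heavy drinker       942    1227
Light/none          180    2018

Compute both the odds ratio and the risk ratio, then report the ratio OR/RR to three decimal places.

1.623

Cells: a = 942, b = 1227, c = 180, d = 2018.
OR = (942·2018)/(1227·180) = 1900956/220860 = 8.60706
Risk in exposed = 942/2169 = 0.43430; risk in unexposed = 180/2198 = 0.08189; RR = 5.30330
OR/RR = 8.60706 / 5.30330 = 1.62296
The outcome is not rare, so the OR lies further from 1 than the RR.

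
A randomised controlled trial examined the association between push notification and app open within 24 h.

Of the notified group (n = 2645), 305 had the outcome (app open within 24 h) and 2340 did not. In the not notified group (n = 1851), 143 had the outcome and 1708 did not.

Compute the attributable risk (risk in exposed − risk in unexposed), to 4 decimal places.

From the description: a = 305, b = 2340, c = 143, d = 1708.
Risk in exposed = 305/2645 = 0.115312; risk in unexposed = 143/1851 = 0.077256.
Risk difference = 0.115312 − 0.077256 = 0.038056

0.0381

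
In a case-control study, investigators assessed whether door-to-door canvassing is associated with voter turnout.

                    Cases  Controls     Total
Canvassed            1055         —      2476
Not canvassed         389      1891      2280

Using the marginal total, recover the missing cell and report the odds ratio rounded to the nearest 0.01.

The missing cell is in the exposed row: 2476 − 1055 = 1421.
So a = 1055, b = 1421, c = 389, d = 1891.
OR = (a·d)/(b·c) = (1055 × 1891) / (1421 × 389) = 1995005 / 552769 = 3.60911

3.61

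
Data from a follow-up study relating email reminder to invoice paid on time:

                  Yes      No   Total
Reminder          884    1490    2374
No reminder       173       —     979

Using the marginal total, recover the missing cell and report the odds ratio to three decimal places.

The missing cell is in the unexposed row: 979 − 173 = 806.
So a = 884, b = 1490, c = 173, d = 806.
OR = (a·d)/(b·c) = (884 × 806) / (1490 × 173) = 712504 / 257770 = 2.76411

2.764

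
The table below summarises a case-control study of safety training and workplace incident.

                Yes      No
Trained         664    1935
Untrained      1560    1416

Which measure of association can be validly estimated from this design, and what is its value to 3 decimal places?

0.311

Cells: a = 664, b = 1935, c = 1560, d = 1416.
This is a case-control study: participants were sampled on outcome status, so risks in the source population cannot be estimated directly — relative risk is not valid here. The odds ratio is the appropriate measure.
OR = (a·d)/(b·c) = (664 × 1416) / (1935 × 1560) = 940224 / 3018600 = 0.31148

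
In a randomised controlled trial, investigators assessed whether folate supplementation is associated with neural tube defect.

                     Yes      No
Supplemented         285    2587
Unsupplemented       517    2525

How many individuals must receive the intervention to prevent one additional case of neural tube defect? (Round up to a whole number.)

Risk in treated group = 285/2872 = 0.09923; risk in control = 517/3042 = 0.16995.
Absolute risk reduction = 0.16995 − 0.09923 = 0.07072
NNT = 1 / ARR = 1 / 0.07072 = 14.140 → round up → 15

15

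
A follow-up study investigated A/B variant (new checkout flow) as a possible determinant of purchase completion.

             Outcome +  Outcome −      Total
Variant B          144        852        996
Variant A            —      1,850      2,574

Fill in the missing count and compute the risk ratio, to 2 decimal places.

0.51

The missing cell is in the unexposed row: 2574 − 1850 = 724.
So a = 144, b = 852, c = 724, d = 1850.
RR = [a/(a+b)] / [c/(c+d)] = (144/996) / (724/2574) = 0.14458/0.28127 = 0.51401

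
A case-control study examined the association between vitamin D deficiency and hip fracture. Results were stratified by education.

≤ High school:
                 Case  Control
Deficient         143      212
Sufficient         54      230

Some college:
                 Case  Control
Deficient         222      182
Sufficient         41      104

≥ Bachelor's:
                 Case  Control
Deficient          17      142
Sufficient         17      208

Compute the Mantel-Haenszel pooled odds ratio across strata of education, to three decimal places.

2.718

OR_MH = Σ(aᵢdᵢ/nᵢ) / Σ(bᵢcᵢ/nᵢ), where nᵢ is the stratum total.
Stratum 1 (≤ High school): n = 639; a·d/n = 143·230/639 = 51.4710; b·c/n = 212·54/639 = 17.9155
Stratum 2 (Some college): n = 549; a·d/n = 222·104/549 = 42.0546; b·c/n = 182·41/549 = 13.5920
Stratum 3 (≥ Bachelor's): n = 384; a·d/n = 17·208/384 = 9.2083; b·c/n = 142·17/384 = 6.2865
OR_MH = (51.4710 + 42.0546 + 9.2083) / (17.9155 + 13.5920 + 6.2865) = 102.7340 / 37.7939 = 2.71827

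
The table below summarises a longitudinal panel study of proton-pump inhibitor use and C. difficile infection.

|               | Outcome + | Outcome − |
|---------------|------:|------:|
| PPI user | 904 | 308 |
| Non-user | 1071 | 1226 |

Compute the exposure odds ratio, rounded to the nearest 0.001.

3.360

Cells: a = 904, b = 308, c = 1071, d = 1226.
OR = (a·d)/(b·c) = (904 × 1226) / (308 × 1071) = 1108304 / 329868 = 3.35984
The odds of C. difficile infection are about 3.36 times as high in the ppi user group.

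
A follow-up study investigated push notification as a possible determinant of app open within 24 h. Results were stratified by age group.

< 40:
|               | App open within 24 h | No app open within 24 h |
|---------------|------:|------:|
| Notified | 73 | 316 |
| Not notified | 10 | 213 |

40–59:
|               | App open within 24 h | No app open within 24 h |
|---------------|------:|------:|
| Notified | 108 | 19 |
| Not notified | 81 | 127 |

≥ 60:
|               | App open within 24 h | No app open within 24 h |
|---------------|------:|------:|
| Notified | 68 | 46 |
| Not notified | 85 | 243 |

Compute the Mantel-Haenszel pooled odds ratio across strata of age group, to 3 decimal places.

5.576

OR_MH = Σ(aᵢdᵢ/nᵢ) / Σ(bᵢcᵢ/nᵢ), where nᵢ is the stratum total.
Stratum 1 (< 40): n = 612; a·d/n = 73·213/612 = 25.4069; b·c/n = 316·10/612 = 5.1634
Stratum 2 (40–59): n = 335; a·d/n = 108·127/335 = 40.9433; b·c/n = 19·81/335 = 4.5940
Stratum 3 (≥ 60): n = 442; a·d/n = 68·243/442 = 37.3846; b·c/n = 46·85/442 = 8.8462
OR_MH = (25.4069 + 40.9433 + 37.3846) / (5.1634 + 4.5940 + 8.8462) = 103.7348 / 18.6036 = 5.57606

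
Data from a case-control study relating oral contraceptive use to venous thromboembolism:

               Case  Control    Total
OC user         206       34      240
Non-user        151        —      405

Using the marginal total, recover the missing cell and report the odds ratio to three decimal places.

The missing cell is in the unexposed row: 405 − 151 = 254.
So a = 206, b = 34, c = 151, d = 254.
OR = (a·d)/(b·c) = (206 × 254) / (34 × 151) = 52324 / 5134 = 10.19166

10.192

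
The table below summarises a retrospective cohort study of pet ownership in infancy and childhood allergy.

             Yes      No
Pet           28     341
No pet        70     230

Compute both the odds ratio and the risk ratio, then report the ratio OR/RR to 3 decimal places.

Cells: a = 28, b = 341, c = 70, d = 230.
OR = (28·230)/(341·70) = 6440/23870 = 0.26979
Risk in exposed = 28/369 = 0.07588; risk in unexposed = 70/300 = 0.23333; RR = 0.32520
OR/RR = 0.26979 / 0.32520 = 0.82962
The outcome is not rare, so the OR lies further from 1 than the RR.

0.830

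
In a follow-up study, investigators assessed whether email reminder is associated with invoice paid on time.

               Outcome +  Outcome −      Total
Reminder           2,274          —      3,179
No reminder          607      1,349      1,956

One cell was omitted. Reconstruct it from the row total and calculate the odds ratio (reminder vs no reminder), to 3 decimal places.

5.584

The missing cell is in the exposed row: 3179 − 2274 = 905.
So a = 2274, b = 905, c = 607, d = 1349.
OR = (a·d)/(b·c) = (2274 × 1349) / (905 × 607) = 3067626 / 549335 = 5.58425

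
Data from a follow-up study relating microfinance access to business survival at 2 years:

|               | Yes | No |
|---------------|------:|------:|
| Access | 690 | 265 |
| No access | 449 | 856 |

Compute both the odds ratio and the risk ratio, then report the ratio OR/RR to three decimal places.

Cells: a = 690, b = 265, c = 449, d = 856.
OR = (690·856)/(265·449) = 590640/118985 = 4.96399
Risk in exposed = 690/955 = 0.72251; risk in unexposed = 449/1305 = 0.34406; RR = 2.09995
OR/RR = 4.96399 / 2.09995 = 2.36385
The outcome is not rare, so the OR lies further from 1 than the RR.

2.364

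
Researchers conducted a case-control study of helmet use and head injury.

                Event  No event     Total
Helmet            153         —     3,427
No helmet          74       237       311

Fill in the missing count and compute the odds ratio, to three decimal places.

0.150

The missing cell is in the exposed row: 3427 − 153 = 3274.
So a = 153, b = 3274, c = 74, d = 237.
OR = (a·d)/(b·c) = (153 × 237) / (3274 × 74) = 36261 / 242276 = 0.14967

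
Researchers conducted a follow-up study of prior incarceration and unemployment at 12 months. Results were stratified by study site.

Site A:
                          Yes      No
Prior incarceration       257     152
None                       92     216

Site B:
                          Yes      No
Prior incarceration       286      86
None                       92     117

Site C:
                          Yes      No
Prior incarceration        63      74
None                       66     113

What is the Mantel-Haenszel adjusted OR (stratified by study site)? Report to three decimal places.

OR_MH = Σ(aᵢdᵢ/nᵢ) / Σ(bᵢcᵢ/nᵢ), where nᵢ is the stratum total.
Stratum 1 (Site A): n = 717; a·d/n = 257·216/717 = 77.4226; b·c/n = 152·92/717 = 19.5035
Stratum 2 (Site B): n = 581; a·d/n = 286·117/581 = 57.5938; b·c/n = 86·92/581 = 13.6179
Stratum 3 (Site C): n = 316; a·d/n = 63·113/316 = 22.5285; b·c/n = 74·66/316 = 15.4557
OR_MH = (77.4226 + 57.5938 + 22.5285) / (19.5035 + 13.6179 + 15.4557) = 157.5449 / 48.5771 = 3.24319

3.243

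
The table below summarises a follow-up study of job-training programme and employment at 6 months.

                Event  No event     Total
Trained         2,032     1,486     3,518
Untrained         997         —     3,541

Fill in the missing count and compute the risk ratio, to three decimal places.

2.051

The missing cell is in the unexposed row: 3541 − 997 = 2544.
So a = 2032, b = 1486, c = 997, d = 2544.
RR = [a/(a+b)] / [c/(c+d)] = (2032/3518) / (997/3541) = 0.57760/0.28156 = 2.05144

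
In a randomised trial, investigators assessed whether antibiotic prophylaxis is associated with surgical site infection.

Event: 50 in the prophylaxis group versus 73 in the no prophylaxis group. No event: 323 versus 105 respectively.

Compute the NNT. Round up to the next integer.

4

Risk in treated group = 50/373 = 0.13405; risk in control = 73/178 = 0.41011.
Absolute risk reduction = 0.41011 − 0.13405 = 0.27606
NNT = 1 / ARR = 1 / 0.27606 = 3.622 → round up → 4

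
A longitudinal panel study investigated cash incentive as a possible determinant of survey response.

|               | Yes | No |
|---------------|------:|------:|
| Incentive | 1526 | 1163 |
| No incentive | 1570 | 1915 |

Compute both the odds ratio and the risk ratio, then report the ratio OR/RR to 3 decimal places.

Cells: a = 1526, b = 1163, c = 1570, d = 1915.
OR = (1526·1915)/(1163·1570) = 2922290/1825910 = 1.60046
Risk in exposed = 1526/2689 = 0.56750; risk in unexposed = 1570/3485 = 0.45050; RR = 1.25970
OR/RR = 1.60046 / 1.25970 = 1.27051
The outcome is not rare, so the OR lies further from 1 than the RR.

1.271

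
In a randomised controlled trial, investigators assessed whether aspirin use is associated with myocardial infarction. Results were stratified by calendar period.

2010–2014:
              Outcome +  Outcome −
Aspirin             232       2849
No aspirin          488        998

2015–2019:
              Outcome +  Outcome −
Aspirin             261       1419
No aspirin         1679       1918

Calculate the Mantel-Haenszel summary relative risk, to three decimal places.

0.293

RR_MH = Σ(aᵢ·n₀ᵢ/nᵢ) / Σ(cᵢ·n₁ᵢ/nᵢ), with n₁ᵢ = aᵢ+bᵢ (exposed), n₀ᵢ = cᵢ+dᵢ (unexposed), nᵢ = n₁ᵢ+n₀ᵢ.
Stratum 1 (2010–2014): n₁ = 3081, n₀ = 1486, n = 4567; a·n₀/n = 232·1486/4567 = 75.4876; c·n₁/n = 488·3081/4567 = 329.2157
Stratum 2 (2015–2019): n₁ = 1680, n₀ = 3597, n = 5277; a·n₀/n = 261·3597/5277 = 177.9073; c·n₁/n = 1679·1680/5277 = 534.5310
RR_MH = (75.4876 + 177.9073) / (329.2157 + 534.5310) = 253.3950 / 863.7467 = 0.29337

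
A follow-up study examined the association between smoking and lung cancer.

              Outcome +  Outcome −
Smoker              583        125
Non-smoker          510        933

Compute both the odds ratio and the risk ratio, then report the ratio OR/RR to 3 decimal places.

3.662

Cells: a = 583, b = 125, c = 510, d = 933.
OR = (583·933)/(125·510) = 543939/63750 = 8.53238
Risk in exposed = 583/708 = 0.82345; risk in unexposed = 510/1443 = 0.35343; RR = 2.32987
OR/RR = 8.53238 / 2.32987 = 3.66217
The outcome is not rare, so the OR lies further from 1 than the RR.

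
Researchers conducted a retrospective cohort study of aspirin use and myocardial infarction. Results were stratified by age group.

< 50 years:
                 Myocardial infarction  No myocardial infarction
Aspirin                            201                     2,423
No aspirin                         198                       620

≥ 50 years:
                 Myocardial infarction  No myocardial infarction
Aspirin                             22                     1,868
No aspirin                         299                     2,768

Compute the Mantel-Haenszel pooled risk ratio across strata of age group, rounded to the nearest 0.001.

RR_MH = Σ(aᵢ·n₀ᵢ/nᵢ) / Σ(cᵢ·n₁ᵢ/nᵢ), with n₁ᵢ = aᵢ+bᵢ (exposed), n₀ᵢ = cᵢ+dᵢ (unexposed), nᵢ = n₁ᵢ+n₀ᵢ.
Stratum 1 (< 50 years): n₁ = 2624, n₀ = 818, n = 3442; a·n₀/n = 201·818/3442 = 47.7682; c·n₁/n = 198·2624/3442 = 150.9448
Stratum 2 (≥ 50 years): n₁ = 1890, n₀ = 3067, n = 4957; a·n₀/n = 22·3067/4957 = 13.6119; c·n₁/n = 299·1890/4957 = 114.0024
RR_MH = (47.7682 + 13.6119) / (150.9448 + 114.0024) = 61.3800 / 264.9472 = 0.23167

0.232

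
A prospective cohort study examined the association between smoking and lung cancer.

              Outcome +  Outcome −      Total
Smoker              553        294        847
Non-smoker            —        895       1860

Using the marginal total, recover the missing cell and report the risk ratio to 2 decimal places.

1.26

The missing cell is in the unexposed row: 1860 − 895 = 965.
So a = 553, b = 294, c = 965, d = 895.
RR = [a/(a+b)] / [c/(c+d)] = (553/847) / (965/1860) = 0.65289/0.51882 = 1.25843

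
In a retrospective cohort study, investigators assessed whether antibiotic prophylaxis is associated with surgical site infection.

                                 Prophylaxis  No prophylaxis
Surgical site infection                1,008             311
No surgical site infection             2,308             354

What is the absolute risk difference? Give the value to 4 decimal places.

Reading the table with exposure as columns: a = 1008 (Prophylaxis, case), b = 2308 (Prophylaxis, non-case), c = 311 (No prophylaxis, case), d = 354.
Risk in exposed = 1008/3316 = 0.303981; risk in unexposed = 311/665 = 0.467669.
Risk difference = 0.303981 − 0.467669 = -0.163688

-0.1637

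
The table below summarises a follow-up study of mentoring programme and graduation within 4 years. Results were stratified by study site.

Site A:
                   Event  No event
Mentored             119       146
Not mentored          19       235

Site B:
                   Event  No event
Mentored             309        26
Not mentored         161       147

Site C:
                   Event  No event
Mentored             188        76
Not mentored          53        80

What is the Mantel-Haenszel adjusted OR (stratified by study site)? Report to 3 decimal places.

7.382

OR_MH = Σ(aᵢdᵢ/nᵢ) / Σ(bᵢcᵢ/nᵢ), where nᵢ is the stratum total.
Stratum 1 (Site A): n = 519; a·d/n = 119·235/519 = 53.8825; b·c/n = 146·19/519 = 5.3449
Stratum 2 (Site B): n = 643; a·d/n = 309·147/643 = 70.6423; b·c/n = 26·161/643 = 6.5101
Stratum 3 (Site C): n = 397; a·d/n = 188·80/397 = 37.8841; b·c/n = 76·53/397 = 10.1461
OR_MH = (53.8825 + 70.6423 + 37.8841) / (5.3449 + 6.5101 + 10.1461) = 162.4089 / 22.0011 = 7.38185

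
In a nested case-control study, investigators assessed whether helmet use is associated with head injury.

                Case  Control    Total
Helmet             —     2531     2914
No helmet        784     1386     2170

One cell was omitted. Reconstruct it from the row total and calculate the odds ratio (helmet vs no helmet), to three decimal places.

0.268

The missing cell is in the exposed row: 2914 − 2531 = 383.
So a = 383, b = 2531, c = 784, d = 1386.
OR = (a·d)/(b·c) = (383 × 1386) / (2531 × 784) = 530838 / 1984304 = 0.26752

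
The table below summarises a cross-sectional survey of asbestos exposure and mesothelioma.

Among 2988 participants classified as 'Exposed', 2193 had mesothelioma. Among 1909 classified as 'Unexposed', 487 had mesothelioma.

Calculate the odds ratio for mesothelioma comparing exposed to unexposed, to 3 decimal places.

8.055

From the description: a = 2193, b = 795, c = 487, d = 1422.
OR = (a·d)/(b·c) = (2193 × 1422) / (795 × 487) = 3118446 / 387165 = 8.05457
The odds of mesothelioma are about 8.05 times as high in the exposed group.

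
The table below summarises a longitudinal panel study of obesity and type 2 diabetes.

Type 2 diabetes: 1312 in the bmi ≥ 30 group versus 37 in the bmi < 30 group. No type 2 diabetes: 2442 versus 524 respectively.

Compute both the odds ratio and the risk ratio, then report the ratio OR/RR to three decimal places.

1.436

From the description: a = 1312, b = 2442, c = 37, d = 524.
OR = (1312·524)/(2442·37) = 687488/90354 = 7.60883
Risk in exposed = 1312/3754 = 0.34949; risk in unexposed = 37/561 = 0.06595; RR = 5.29908
OR/RR = 7.60883 / 5.29908 = 1.43588
The outcome is not rare, so the OR lies further from 1 than the RR.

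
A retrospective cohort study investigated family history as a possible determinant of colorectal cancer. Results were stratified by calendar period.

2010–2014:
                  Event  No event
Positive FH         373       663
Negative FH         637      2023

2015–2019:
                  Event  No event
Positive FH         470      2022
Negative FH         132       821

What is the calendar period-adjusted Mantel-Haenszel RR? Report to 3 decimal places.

1.454

RR_MH = Σ(aᵢ·n₀ᵢ/nᵢ) / Σ(cᵢ·n₁ᵢ/nᵢ), with n₁ᵢ = aᵢ+bᵢ (exposed), n₀ᵢ = cᵢ+dᵢ (unexposed), nᵢ = n₁ᵢ+n₀ᵢ.
Stratum 1 (2010–2014): n₁ = 1036, n₀ = 2660, n = 3696; a·n₀/n = 373·2660/3696 = 268.4470; c·n₁/n = 637·1036/3696 = 178.5530
Stratum 2 (2015–2019): n₁ = 2492, n₀ = 953, n = 3445; a·n₀/n = 470·953/3445 = 130.0174; c·n₁/n = 132·2492/3445 = 95.4845
RR_MH = (268.4470 + 130.0174) / (178.5530 + 95.4845) = 398.4644 / 274.0375 = 1.45405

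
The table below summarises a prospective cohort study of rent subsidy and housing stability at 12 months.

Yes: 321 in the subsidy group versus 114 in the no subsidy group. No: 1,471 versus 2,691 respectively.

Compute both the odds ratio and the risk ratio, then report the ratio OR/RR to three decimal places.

From the description: a = 321, b = 1471, c = 114, d = 2691.
OR = (321·2691)/(1471·114) = 863811/167694 = 5.15111
Risk in exposed = 321/1792 = 0.17913; risk in unexposed = 114/2805 = 0.04064; RR = 4.40753
OR/RR = 5.15111 / 4.40753 = 1.16871
The outcome is not rare, so the OR lies further from 1 than the RR.

1.169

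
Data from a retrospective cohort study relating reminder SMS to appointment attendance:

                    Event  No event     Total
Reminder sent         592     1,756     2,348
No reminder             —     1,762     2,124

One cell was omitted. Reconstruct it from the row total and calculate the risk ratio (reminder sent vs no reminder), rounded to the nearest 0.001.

1.479

The missing cell is in the unexposed row: 2124 − 1762 = 362.
So a = 592, b = 1756, c = 362, d = 1762.
RR = [a/(a+b)] / [c/(c+d)] = (592/2348) / (362/2124) = 0.25213/0.17043 = 1.47935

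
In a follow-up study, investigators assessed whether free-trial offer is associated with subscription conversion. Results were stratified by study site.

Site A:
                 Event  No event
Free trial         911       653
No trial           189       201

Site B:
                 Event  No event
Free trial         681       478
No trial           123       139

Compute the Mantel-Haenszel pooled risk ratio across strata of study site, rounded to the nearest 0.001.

1.222

RR_MH = Σ(aᵢ·n₀ᵢ/nᵢ) / Σ(cᵢ·n₁ᵢ/nᵢ), with n₁ᵢ = aᵢ+bᵢ (exposed), n₀ᵢ = cᵢ+dᵢ (unexposed), nᵢ = n₁ᵢ+n₀ᵢ.
Stratum 1 (Site A): n₁ = 1564, n₀ = 390, n = 1954; a·n₀/n = 911·390/1954 = 181.8270; c·n₁/n = 189·1564/1954 = 151.2774
Stratum 2 (Site B): n₁ = 1159, n₀ = 262, n = 1421; a·n₀/n = 681·262/1421 = 125.5609; c·n₁/n = 123·1159/1421 = 100.3216
RR_MH = (181.8270 + 125.5609) / (151.2774 + 100.3216) = 307.3879 / 251.5990 = 1.22174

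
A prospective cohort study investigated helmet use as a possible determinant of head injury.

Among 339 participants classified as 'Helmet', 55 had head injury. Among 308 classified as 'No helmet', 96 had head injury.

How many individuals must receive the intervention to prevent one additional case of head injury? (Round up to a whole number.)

7

Risk in treated group = 55/339 = 0.16224; risk in control = 96/308 = 0.31169.
Absolute risk reduction = 0.31169 − 0.16224 = 0.14945
NNT = 1 / ARR = 1 / 0.14945 = 6.691 → round up → 7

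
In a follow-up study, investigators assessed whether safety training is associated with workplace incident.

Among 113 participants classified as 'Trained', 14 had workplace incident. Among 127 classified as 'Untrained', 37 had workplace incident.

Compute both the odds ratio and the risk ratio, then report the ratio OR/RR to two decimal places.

0.81

From the description: a = 14, b = 99, c = 37, d = 90.
OR = (14·90)/(99·37) = 1260/3663 = 0.34398
Risk in exposed = 14/113 = 0.12389; risk in unexposed = 37/127 = 0.29134; RR = 0.42526
OR/RR = 0.34398 / 0.42526 = 0.80888
The outcome is not rare, so the OR lies further from 1 than the RR.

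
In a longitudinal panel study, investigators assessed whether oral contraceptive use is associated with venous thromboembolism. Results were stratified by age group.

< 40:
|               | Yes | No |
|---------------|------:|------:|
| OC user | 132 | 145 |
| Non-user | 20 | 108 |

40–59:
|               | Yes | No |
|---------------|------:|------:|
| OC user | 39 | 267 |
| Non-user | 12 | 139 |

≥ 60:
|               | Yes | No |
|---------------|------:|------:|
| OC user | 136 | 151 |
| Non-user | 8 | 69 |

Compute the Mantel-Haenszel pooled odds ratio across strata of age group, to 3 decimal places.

4.165

OR_MH = Σ(aᵢdᵢ/nᵢ) / Σ(bᵢcᵢ/nᵢ), where nᵢ is the stratum total.
Stratum 1 (< 40): n = 405; a·d/n = 132·108/405 = 35.2000; b·c/n = 145·20/405 = 7.1605
Stratum 2 (40–59): n = 457; a·d/n = 39·139/457 = 11.8621; b·c/n = 267·12/457 = 7.0109
Stratum 3 (≥ 60): n = 364; a·d/n = 136·69/364 = 25.7802; b·c/n = 151·8/364 = 3.3187
OR_MH = (35.2000 + 11.8621 + 25.7802) / (7.1605 + 7.0109 + 3.3187) = 72.8424 / 17.4901 = 4.16477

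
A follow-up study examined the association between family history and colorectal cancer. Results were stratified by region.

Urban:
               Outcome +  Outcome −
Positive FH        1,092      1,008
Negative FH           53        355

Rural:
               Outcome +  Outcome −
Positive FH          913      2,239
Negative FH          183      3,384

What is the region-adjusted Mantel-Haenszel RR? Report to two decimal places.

RR_MH = Σ(aᵢ·n₀ᵢ/nᵢ) / Σ(cᵢ·n₁ᵢ/nᵢ), with n₁ᵢ = aᵢ+bᵢ (exposed), n₀ᵢ = cᵢ+dᵢ (unexposed), nᵢ = n₁ᵢ+n₀ᵢ.
Stratum 1 (Urban): n₁ = 2100, n₀ = 408, n = 2508; a·n₀/n = 1092·408/2508 = 177.6459; c·n₁/n = 53·2100/2508 = 44.3780
Stratum 2 (Rural): n₁ = 3152, n₀ = 3567, n = 6719; a·n₀/n = 913·3567/6719 = 484.6958; c·n₁/n = 183·3152/6719 = 85.8485
RR_MH = (177.6459 + 484.6958) / (44.3780 + 85.8485) = 662.3417 / 130.2265 = 5.08608

5.09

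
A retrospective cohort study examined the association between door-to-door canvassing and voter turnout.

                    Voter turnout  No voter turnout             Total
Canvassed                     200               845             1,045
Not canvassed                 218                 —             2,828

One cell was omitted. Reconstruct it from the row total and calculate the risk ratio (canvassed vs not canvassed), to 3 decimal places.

2.483

The missing cell is in the unexposed row: 2828 − 218 = 2610.
So a = 200, b = 845, c = 218, d = 2610.
RR = [a/(a+b)] / [c/(c+d)] = (200/1045) / (218/2828) = 0.19139/0.07709 = 2.48277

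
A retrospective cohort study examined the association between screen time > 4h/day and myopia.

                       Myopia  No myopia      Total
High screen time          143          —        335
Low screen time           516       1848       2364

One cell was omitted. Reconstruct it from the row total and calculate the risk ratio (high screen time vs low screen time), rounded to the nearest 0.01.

The missing cell is in the exposed row: 335 − 143 = 192.
So a = 143, b = 192, c = 516, d = 1848.
RR = [a/(a+b)] / [c/(c+d)] = (143/335) / (516/2364) = 0.42687/0.21827 = 1.95564

1.96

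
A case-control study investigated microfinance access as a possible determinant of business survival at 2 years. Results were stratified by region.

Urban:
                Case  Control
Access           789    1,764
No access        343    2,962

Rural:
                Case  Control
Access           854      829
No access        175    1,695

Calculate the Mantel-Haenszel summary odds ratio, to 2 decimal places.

5.60

OR_MH = Σ(aᵢdᵢ/nᵢ) / Σ(bᵢcᵢ/nᵢ), where nᵢ is the stratum total.
Stratum 1 (Urban): n = 5858; a·d/n = 789·2962/5858 = 398.9447; b·c/n = 1764·343/5858 = 103.2864
Stratum 2 (Rural): n = 3553; a·d/n = 854·1695/3553 = 407.4106; b·c/n = 829·175/3553 = 40.8317
OR_MH = (398.9447 + 407.4106) / (103.2864 + 40.8317) = 806.3553 / 144.1181 = 5.59510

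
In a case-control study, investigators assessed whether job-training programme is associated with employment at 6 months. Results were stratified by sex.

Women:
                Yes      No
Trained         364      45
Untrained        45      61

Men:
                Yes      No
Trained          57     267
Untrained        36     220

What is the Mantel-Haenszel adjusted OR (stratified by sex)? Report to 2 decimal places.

3.16

OR_MH = Σ(aᵢdᵢ/nᵢ) / Σ(bᵢcᵢ/nᵢ), where nᵢ is the stratum total.
Stratum 1 (Women): n = 515; a·d/n = 364·61/515 = 43.1146; b·c/n = 45·45/515 = 3.9320
Stratum 2 (Men): n = 580; a·d/n = 57·220/580 = 21.6207; b·c/n = 267·36/580 = 16.5724
OR_MH = (43.1146 + 21.6207) / (3.9320 + 16.5724) = 64.7353 / 20.5045 = 3.15713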